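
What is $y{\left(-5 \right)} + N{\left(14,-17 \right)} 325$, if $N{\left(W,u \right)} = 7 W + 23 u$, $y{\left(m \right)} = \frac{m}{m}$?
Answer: $-95224$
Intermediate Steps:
$y{\left(m \right)} = 1$
$y{\left(-5 \right)} + N{\left(14,-17 \right)} 325 = 1 + \left(7 \cdot 14 + 23 \left(-17\right)\right) 325 = 1 + \left(98 - 391\right) 325 = 1 - 95225 = -95224$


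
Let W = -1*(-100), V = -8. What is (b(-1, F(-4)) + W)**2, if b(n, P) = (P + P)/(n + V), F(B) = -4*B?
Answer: 753424/81 ≈ 9301.5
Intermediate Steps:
b(n, P) = 2*P/(-8 + n) (b(n, P) = (P + P)/(n - 8) = (2*P)/(-8 + n) = 2*P/(-8 + n))
W = 100
(b(-1, F(-4)) + W)**2 = (2*(-4*(-4))/(-8 - 1) + 100)**2 = (2*16/(-9) + 100)**2 = (2*16*(-1/9) + 100)**2 = (-32/9 + 100)**2 = (868/9)**2 = 753424/81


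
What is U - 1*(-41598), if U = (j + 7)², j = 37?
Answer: 43534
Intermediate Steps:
U = 1936 (U = (37 + 7)² = 44² = 1936)
U - 1*(-41598) = 1936 - 1*(-41598) = 1936 + 41598 = 43534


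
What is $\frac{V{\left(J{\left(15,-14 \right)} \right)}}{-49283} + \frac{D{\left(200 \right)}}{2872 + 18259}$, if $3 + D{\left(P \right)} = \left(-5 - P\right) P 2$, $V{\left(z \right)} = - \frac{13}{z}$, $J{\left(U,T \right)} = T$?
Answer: $- \frac{256014609}{65970982} \approx -3.8807$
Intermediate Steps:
$D{\left(P \right)} = -3 + 2 P \left(-5 - P\right)$ ($D{\left(P \right)} = -3 + \left(-5 - P\right) P 2 = -3 + P \left(-5 - P\right) 2 = -3 + 2 P \left(-5 - P\right)$)
$\frac{V{\left(J{\left(15,-14 \right)} \right)}}{-49283} + \frac{D{\left(200 \right)}}{2872 + 18259} = \frac{\left(-13\right) \frac{1}{-14}}{-49283} + \frac{-3 - 2000 - 2 \cdot 200^{2}}{2872 + 18259} = \left(-13\right) \left(- \frac{1}{14}\right) \left(- \frac{1}{49283}\right) + \frac{-3 - 2000 - 80000}{21131} = \frac{13}{14} \left(- \frac{1}{49283}\right) + \left(-3 - 2000 - 80000\right) \frac{1}{21131} = - \frac{1}{53074} - \frac{82003}{21131} = - \frac{256014609}{65970982}$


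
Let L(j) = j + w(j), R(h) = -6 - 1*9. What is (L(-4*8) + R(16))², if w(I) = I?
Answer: 6241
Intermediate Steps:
R(h) = -15 (R(h) = -6 - 9 = -15)
L(j) = 2*j (L(j) = j + j = 2*j)
(L(-4*8) + R(16))² = (2*(-4*8) - 15)² = (2*(-32) - 15)² = (-64 - 15)² = (-79)² = 6241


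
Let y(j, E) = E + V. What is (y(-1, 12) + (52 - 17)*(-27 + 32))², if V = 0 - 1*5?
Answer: 33124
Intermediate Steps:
V = -5 (V = 0 - 5 = -5)
y(j, E) = -5 + E (y(j, E) = E - 5 = -5 + E)
(y(-1, 12) + (52 - 17)*(-27 + 32))² = ((-5 + 12) + (52 - 17)*(-27 + 32))² = (7 + 35*5)² = (7 + 175)² = 182² = 33124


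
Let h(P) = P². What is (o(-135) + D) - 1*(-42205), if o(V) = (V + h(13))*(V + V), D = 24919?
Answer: 57944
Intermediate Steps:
o(V) = 2*V*(169 + V) (o(V) = (V + 13²)*(V + V) = (V + 169)*(2*V) = (169 + V)*(2*V) = 2*V*(169 + V))
(o(-135) + D) - 1*(-42205) = (2*(-135)*(169 - 135) + 24919) - 1*(-42205) = (2*(-135)*34 + 24919) + 42205 = (-9180 + 24919) + 42205 = 15739 + 42205 = 57944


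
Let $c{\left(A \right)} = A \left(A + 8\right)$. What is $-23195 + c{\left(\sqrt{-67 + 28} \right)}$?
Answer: $-23234 + 8 i \sqrt{39} \approx -23234.0 + 49.96 i$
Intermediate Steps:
$c{\left(A \right)} = A \left(8 + A\right)$
$-23195 + c{\left(\sqrt{-67 + 28} \right)} = -23195 + \sqrt{-67 + 28} \left(8 + \sqrt{-67 + 28}\right) = -23195 + \sqrt{-39} \left(8 + \sqrt{-39}\right) = -23195 + i \sqrt{39} \left(8 + i \sqrt{39}\right)$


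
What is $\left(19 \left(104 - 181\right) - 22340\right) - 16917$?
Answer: $-40720$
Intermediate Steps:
$\left(19 \left(104 - 181\right) - 22340\right) - 16917 = \left(19 \left(-77\right) - 22340\right) - 16917 = \left(-1463 - 22340\right) - 16917 = -23803 - 16917 = -40720$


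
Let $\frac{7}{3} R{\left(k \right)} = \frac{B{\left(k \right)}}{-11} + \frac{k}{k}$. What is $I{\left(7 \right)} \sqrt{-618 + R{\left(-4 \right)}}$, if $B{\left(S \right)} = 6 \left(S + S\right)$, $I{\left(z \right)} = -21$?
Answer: $- \frac{3 i \sqrt{3650493}}{11} \approx - 521.08 i$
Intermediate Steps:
$B{\left(S \right)} = 12 S$ ($B{\left(S \right)} = 6 \cdot 2 S = 12 S$)
$R{\left(k \right)} = \frac{3}{7} - \frac{36 k}{77}$ ($R{\left(k \right)} = \frac{3 \left(\frac{12 k}{-11} + \frac{k}{k}\right)}{7} = \frac{3 \left(12 k \left(- \frac{1}{11}\right) + 1\right)}{7} = \frac{3 \left(- \frac{12 k}{11} + 1\right)}{7} = \frac{3 \left(1 - \frac{12 k}{11}\right)}{7} = \frac{3}{7} - \frac{36 k}{77}$)
$I{\left(7 \right)} \sqrt{-618 + R{\left(-4 \right)}} = - 21 \sqrt{-618 + \left(\frac{3}{7} - - \frac{144}{77}\right)} = - 21 \sqrt{-618 + \left(\frac{3}{7} + \frac{144}{77}\right)} = - 21 \sqrt{-618 + \frac{177}{77}} = - 21 \sqrt{- \frac{47409}{77}} = - 21 \frac{i \sqrt{3650493}}{77} = - \frac{3 i \sqrt{3650493}}{11}$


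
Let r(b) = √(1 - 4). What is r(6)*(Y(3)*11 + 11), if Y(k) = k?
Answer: 44*I*√3 ≈ 76.21*I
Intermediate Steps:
r(b) = I*√3 (r(b) = √(-3) = I*√3)
r(6)*(Y(3)*11 + 11) = (I*√3)*(3*11 + 11) = (I*√3)*(33 + 11) = (I*√3)*44 = 44*I*√3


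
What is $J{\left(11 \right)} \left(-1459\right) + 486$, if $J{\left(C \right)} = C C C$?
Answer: $-1941443$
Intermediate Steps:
$J{\left(C \right)} = C^{3}$ ($J{\left(C \right)} = C^{2} C = C^{3}$)
$J{\left(11 \right)} \left(-1459\right) + 486 = 11^{3} \left(-1459\right) + 486 = 1331 \left(-1459\right) + 486 = -1941929 + 486 = -1941443$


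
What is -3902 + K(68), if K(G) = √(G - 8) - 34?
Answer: -3936 + 2*√15 ≈ -3928.3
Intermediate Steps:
K(G) = -34 + √(-8 + G) (K(G) = √(-8 + G) - 34 = -34 + √(-8 + G))
-3902 + K(68) = -3902 + (-34 + √(-8 + 68)) = -3902 + (-34 + √60) = -3902 + (-34 + 2*√15) = -3936 + 2*√15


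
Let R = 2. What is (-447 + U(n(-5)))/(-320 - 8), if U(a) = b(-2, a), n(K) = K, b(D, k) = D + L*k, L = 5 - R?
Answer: 58/41 ≈ 1.4146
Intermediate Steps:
L = 3 (L = 5 - 1*2 = 5 - 2 = 3)
b(D, k) = D + 3*k
U(a) = -2 + 3*a
(-447 + U(n(-5)))/(-320 - 8) = (-447 + (-2 + 3*(-5)))/(-320 - 8) = (-447 + (-2 - 15))/(-328) = (-447 - 17)*(-1/328) = -464*(-1/328) = 58/41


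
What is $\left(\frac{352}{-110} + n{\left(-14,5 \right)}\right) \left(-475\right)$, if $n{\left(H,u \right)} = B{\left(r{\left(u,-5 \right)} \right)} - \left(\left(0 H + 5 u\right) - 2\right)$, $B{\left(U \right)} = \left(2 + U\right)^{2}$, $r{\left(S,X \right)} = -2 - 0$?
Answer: $12445$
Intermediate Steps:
$r{\left(S,X \right)} = -2$ ($r{\left(S,X \right)} = -2 + 0 = -2$)
$n{\left(H,u \right)} = 2 - 5 u$ ($n{\left(H,u \right)} = \left(2 - 2\right)^{2} - \left(\left(0 H + 5 u\right) - 2\right) = 0^{2} - \left(\left(0 + 5 u\right) - 2\right) = 0 - \left(5 u - 2\right) = 0 - \left(-2 + 5 u\right) = 2 - 5 u$)
$\left(\frac{352}{-110} + n{\left(-14,5 \right)}\right) \left(-475\right) = \left(\frac{352}{-110} + \left(2 - 25\right)\right) \left(-475\right) = \left(352 \left(- \frac{1}{110}\right) + \left(2 - 25\right)\right) \left(-475\right) = \left(- \frac{16}{5} - 23\right) \left(-475\right) = \left(- \frac{131}{5}\right) \left(-475\right) = 12445$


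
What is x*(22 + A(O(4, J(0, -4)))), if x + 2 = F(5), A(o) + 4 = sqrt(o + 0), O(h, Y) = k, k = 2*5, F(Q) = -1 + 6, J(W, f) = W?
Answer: 54 + 3*sqrt(10) ≈ 63.487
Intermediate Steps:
F(Q) = 5
k = 10
O(h, Y) = 10
A(o) = -4 + sqrt(o) (A(o) = -4 + sqrt(o + 0) = -4 + sqrt(o))
x = 3 (x = -2 + 5 = 3)
x*(22 + A(O(4, J(0, -4)))) = 3*(22 + (-4 + sqrt(10))) = 3*(18 + sqrt(10)) = 54 + 3*sqrt(10)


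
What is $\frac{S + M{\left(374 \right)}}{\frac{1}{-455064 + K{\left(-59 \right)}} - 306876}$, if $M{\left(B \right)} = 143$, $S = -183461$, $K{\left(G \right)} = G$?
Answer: $\frac{83432238114}{139666325749} \approx 0.59737$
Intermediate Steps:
$\frac{S + M{\left(374 \right)}}{\frac{1}{-455064 + K{\left(-59 \right)}} - 306876} = \frac{-183461 + 143}{\frac{1}{-455064 - 59} - 306876} = - \frac{183318}{\frac{1}{-455123} - 306876} = - \frac{183318}{- \frac{1}{455123} - 306876} = - \frac{183318}{- \frac{139666325749}{455123}} = \left(-183318\right) \left(- \frac{455123}{139666325749}\right) = \frac{83432238114}{139666325749}$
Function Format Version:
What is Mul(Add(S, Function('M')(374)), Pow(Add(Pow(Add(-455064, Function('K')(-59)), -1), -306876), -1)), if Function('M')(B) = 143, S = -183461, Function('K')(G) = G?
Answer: Rational(83432238114, 139666325749) ≈ 0.59737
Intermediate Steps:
Mul(Add(S, Function('M')(374)), Pow(Add(Pow(Add(-455064, Function('K')(-59)), -1), -306876), -1)) = Mul(Add(-183461, 143), Pow(Add(Pow(Add(-455064, -59), -1), -306876), -1)) = Mul(-183318, Pow(Add(Pow(-455123, -1), -306876), -1)) = Mul(-183318, Pow(Add(Rational(-1, 455123), -306876), -1)) = Mul(-183318, Pow(Rational(-139666325749, 455123), -1)) = Mul(-183318, Rational(-455123, 139666325749)) = Rational(83432238114, 139666325749)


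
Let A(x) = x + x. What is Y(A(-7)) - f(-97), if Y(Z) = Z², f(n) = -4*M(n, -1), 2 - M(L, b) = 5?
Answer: 184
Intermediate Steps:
A(x) = 2*x
M(L, b) = -3 (M(L, b) = 2 - 1*5 = 2 - 5 = -3)
f(n) = 12 (f(n) = -4*(-3) = 12)
Y(A(-7)) - f(-97) = (2*(-7))² - 1*12 = (-14)² - 12 = 196 - 12 = 184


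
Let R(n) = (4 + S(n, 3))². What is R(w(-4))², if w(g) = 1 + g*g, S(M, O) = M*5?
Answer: 62742241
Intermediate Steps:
S(M, O) = 5*M
w(g) = 1 + g²
R(n) = (4 + 5*n)²
R(w(-4))² = ((4 + 5*(1 + (-4)²))²)² = ((4 + 5*(1 + 16))²)² = ((4 + 5*17)²)² = ((4 + 85)²)² = (89²)² = 7921² = 62742241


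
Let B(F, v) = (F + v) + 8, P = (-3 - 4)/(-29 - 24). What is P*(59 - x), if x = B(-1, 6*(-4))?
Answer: 532/53 ≈ 10.038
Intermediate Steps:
P = 7/53 (P = -7/(-53) = -7*(-1/53) = 7/53 ≈ 0.13208)
B(F, v) = 8 + F + v
x = -17 (x = 8 - 1 + 6*(-4) = 8 - 1 - 24 = -17)
P*(59 - x) = 7*(59 - 1*(-17))/53 = 7*(59 + 17)/53 = (7/53)*76 = 532/53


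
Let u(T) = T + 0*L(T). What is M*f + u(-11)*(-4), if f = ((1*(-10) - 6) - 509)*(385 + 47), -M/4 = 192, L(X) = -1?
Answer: 174182444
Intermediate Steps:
u(T) = T (u(T) = T + 0*(-1) = T + 0 = T)
M = -768 (M = -4*192 = -768)
f = -226800 (f = ((-10 - 6) - 509)*432 = (-16 - 509)*432 = -525*432 = -226800)
M*f + u(-11)*(-4) = -768*(-226800) - 11*(-4) = 174182400 + 44 = 174182444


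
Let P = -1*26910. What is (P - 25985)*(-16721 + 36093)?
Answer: -1024681940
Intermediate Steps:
P = -26910
(P - 25985)*(-16721 + 36093) = (-26910 - 25985)*(-16721 + 36093) = -52895*19372 = -1024681940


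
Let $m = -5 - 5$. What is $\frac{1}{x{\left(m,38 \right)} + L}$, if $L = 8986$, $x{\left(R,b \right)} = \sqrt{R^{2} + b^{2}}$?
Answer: $\frac{4493}{40373326} - \frac{\sqrt{386}}{40373326} \approx 0.0001108$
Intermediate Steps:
$m = -10$ ($m = -5 - 5 = -10$)
$\frac{1}{x{\left(m,38 \right)} + L} = \frac{1}{\sqrt{\left(-10\right)^{2} + 38^{2}} + 8986} = \frac{1}{\sqrt{100 + 1444} + 8986} = \frac{1}{\sqrt{1544} + 8986} = \frac{1}{2 \sqrt{386} + 8986} = \frac{1}{8986 + 2 \sqrt{386}}$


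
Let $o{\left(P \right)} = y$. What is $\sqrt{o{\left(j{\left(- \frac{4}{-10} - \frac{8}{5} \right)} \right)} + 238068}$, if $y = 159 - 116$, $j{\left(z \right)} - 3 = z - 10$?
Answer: $\sqrt{238111} \approx 487.97$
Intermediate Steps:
$j{\left(z \right)} = -7 + z$ ($j{\left(z \right)} = 3 + \left(z - 10\right) = 3 + \left(-10 + z\right) = -7 + z$)
$y = 43$
$o{\left(P \right)} = 43$
$\sqrt{o{\left(j{\left(- \frac{4}{-10} - \frac{8}{5} \right)} \right)} + 238068} = \sqrt{43 + 238068} = \sqrt{238111}$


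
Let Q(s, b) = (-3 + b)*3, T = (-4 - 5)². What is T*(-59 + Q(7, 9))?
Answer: -3321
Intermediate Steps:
T = 81 (T = (-9)² = 81)
Q(s, b) = -9 + 3*b
T*(-59 + Q(7, 9)) = 81*(-59 + (-9 + 3*9)) = 81*(-59 + (-9 + 27)) = 81*(-59 + 18) = 81*(-41) = -3321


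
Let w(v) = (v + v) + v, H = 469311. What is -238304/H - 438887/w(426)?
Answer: -68759683123/199926486 ≈ -343.92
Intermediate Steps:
w(v) = 3*v (w(v) = 2*v + v = 3*v)
-238304/H - 438887/w(426) = -238304/469311 - 438887/(3*426) = -238304*1/469311 - 438887/1278 = -238304/469311 - 438887*1/1278 = -238304/469311 - 438887/1278 = -68759683123/199926486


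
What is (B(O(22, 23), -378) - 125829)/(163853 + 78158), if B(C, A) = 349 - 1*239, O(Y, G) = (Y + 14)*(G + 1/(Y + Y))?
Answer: -11429/22001 ≈ -0.51948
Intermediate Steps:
O(Y, G) = (14 + Y)*(G + 1/(2*Y))
B(C, A) = 110 (B(C, A) = 349 - 239 = 110)
(B(O(22, 23), -378) - 125829)/(163853 + 78158) = (110 - 125829)/(163853 + 78158) = -125719/242011 = -125719*1/242011 = -11429/22001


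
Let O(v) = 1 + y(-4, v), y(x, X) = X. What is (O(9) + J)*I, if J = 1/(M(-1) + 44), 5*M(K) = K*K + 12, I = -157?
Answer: -366595/233 ≈ -1573.4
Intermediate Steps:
O(v) = 1 + v
M(K) = 12/5 + K²/5 (M(K) = (K*K + 12)/5 = (K² + 12)/5 = (12 + K²)/5 = 12/5 + K²/5)
J = 5/233 (J = 1/((12/5 + (⅕)*(-1)²) + 44) = 1/((12/5 + (⅕)*1) + 44) = 1/((12/5 + ⅕) + 44) = 1/(13/5 + 44) = 1/(233/5) = 5/233 ≈ 0.021459)
(O(9) + J)*I = ((1 + 9) + 5/233)*(-157) = (10 + 5/233)*(-157) = (2335/233)*(-157) = -366595/233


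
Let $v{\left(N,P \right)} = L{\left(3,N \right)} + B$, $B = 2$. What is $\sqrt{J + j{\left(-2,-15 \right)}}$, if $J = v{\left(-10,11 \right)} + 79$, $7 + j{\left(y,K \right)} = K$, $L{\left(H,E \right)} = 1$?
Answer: $2 \sqrt{15} \approx 7.746$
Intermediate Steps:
$j{\left(y,K \right)} = -7 + K$
$v{\left(N,P \right)} = 3$ ($v{\left(N,P \right)} = 1 + 2 = 3$)
$J = 82$ ($J = 3 + 79 = 82$)
$\sqrt{J + j{\left(-2,-15 \right)}} = \sqrt{82 - 22} = \sqrt{60} = 2 \sqrt{15}$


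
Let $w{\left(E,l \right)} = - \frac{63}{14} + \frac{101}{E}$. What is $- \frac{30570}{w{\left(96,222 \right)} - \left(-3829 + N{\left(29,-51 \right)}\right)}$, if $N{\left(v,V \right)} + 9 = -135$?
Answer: $- \frac{2934720}{381077} \approx -7.7011$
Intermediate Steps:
$N{\left(v,V \right)} = -144$ ($N{\left(v,V \right)} = -9 - 135 = -144$)
$w{\left(E,l \right)} = - \frac{9}{2} + \frac{101}{E}$ ($w{\left(E,l \right)} = \left(-63\right) \frac{1}{14} + \frac{101}{E} = - \frac{9}{2} + \frac{101}{E}$)
$- \frac{30570}{w{\left(96,222 \right)} - \left(-3829 + N{\left(29,-51 \right)}\right)} = - \frac{30570}{\left(- \frac{9}{2} + \frac{101}{96}\right) - \left(-3829 - 144\right)} = - \frac{30570}{\left(- \frac{9}{2} + 101 \cdot \frac{1}{96}\right) - -3973} = - \frac{30570}{\left(- \frac{9}{2} + \frac{101}{96}\right) + 3973} = - \frac{30570}{- \frac{331}{96} + 3973} = - \frac{30570}{\frac{381077}{96}} = \left(-30570\right) \frac{96}{381077} = - \frac{2934720}{381077}$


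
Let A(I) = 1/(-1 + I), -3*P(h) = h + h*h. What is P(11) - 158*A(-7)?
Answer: -97/4 ≈ -24.250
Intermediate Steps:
P(h) = -h/3 - h**2/3 (P(h) = -(h + h*h)/3 = -(h + h**2)/3 = -h/3 - h**2/3)
P(11) - 158*A(-7) = -1/3*11*(1 + 11) - 158/(-1 - 7) = -1/3*11*12 - 158/(-8) = -44 - 158*(-1/8) = -44 + 79/4 = -97/4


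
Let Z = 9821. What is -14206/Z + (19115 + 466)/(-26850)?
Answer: -191245367/87897950 ≈ -2.1758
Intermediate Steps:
-14206/Z + (19115 + 466)/(-26850) = -14206/9821 + (19115 + 466)/(-26850) = -14206*1/9821 + 19581*(-1/26850) = -14206/9821 - 6527/8950 = -191245367/87897950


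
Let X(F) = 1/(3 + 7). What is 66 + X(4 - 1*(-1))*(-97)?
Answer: 563/10 ≈ 56.300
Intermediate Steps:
X(F) = ⅒ (X(F) = 1/10 = ⅒)
66 + X(4 - 1*(-1))*(-97) = 66 + (⅒)*(-97) = 66 - 97/10 = 563/10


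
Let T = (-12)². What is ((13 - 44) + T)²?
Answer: 12769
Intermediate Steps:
T = 144
((13 - 44) + T)² = ((13 - 44) + 144)² = (-31 + 144)² = 113² = 12769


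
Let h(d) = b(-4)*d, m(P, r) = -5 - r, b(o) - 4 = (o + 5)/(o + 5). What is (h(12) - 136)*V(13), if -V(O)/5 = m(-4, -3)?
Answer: -760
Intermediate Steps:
b(o) = 5 (b(o) = 4 + (o + 5)/(o + 5) = 4 + (5 + o)/(5 + o) = 4 + 1 = 5)
V(O) = 10 (V(O) = -5*(-5 - 1*(-3)) = -5*(-5 + 3) = -5*(-2) = 10)
h(d) = 5*d
(h(12) - 136)*V(13) = (5*12 - 136)*10 = (60 - 136)*10 = -76*10 = -760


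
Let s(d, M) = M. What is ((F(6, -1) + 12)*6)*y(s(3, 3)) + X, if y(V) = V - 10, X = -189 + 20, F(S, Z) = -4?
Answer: -505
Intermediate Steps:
X = -169
y(V) = -10 + V
((F(6, -1) + 12)*6)*y(s(3, 3)) + X = ((-4 + 12)*6)*(-10 + 3) - 169 = (8*6)*(-7) - 169 = 48*(-7) - 169 = -336 - 169 = -505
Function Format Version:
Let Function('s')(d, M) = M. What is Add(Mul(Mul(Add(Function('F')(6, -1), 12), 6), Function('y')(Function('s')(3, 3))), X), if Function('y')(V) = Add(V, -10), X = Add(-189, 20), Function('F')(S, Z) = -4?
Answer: -505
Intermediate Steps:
X = -169
Function('y')(V) = Add(-10, V)
Add(Mul(Mul(Add(Function('F')(6, -1), 12), 6), Function('y')(Function('s')(3, 3))), X) = Add(Mul(Mul(Add(-4, 12), 6), Add(-10, 3)), -169) = Add(Mul(Mul(8, 6), -7), -169) = Add(Mul(48, -7), -169) = Add(-336, -169) = -505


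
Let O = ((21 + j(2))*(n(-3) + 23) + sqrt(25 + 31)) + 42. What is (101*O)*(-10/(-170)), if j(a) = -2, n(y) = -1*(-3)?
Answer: 54136/17 + 202*sqrt(14)/17 ≈ 3228.9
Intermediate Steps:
n(y) = 3
O = 536 + 2*sqrt(14) (O = ((21 - 2)*(3 + 23) + sqrt(25 + 31)) + 42 = (19*26 + sqrt(56)) + 42 = (494 + 2*sqrt(14)) + 42 = 536 + 2*sqrt(14) ≈ 543.48)
(101*O)*(-10/(-170)) = (101*(536 + 2*sqrt(14)))*(-10/(-170)) = (54136 + 202*sqrt(14))*(-10*(-1/170)) = (54136 + 202*sqrt(14))*(1/17) = 54136/17 + 202*sqrt(14)/17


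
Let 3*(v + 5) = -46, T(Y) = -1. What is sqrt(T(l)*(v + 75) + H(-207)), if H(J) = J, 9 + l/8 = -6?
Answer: I*sqrt(2355)/3 ≈ 16.176*I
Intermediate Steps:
l = -120 (l = -72 + 8*(-6) = -72 - 48 = -120)
v = -61/3 (v = -5 + (1/3)*(-46) = -5 - 46/3 = -61/3 ≈ -20.333)
sqrt(T(l)*(v + 75) + H(-207)) = sqrt(-(-61/3 + 75) - 207) = sqrt(-1*164/3 - 207) = sqrt(-164/3 - 207) = sqrt(-785/3) = I*sqrt(2355)/3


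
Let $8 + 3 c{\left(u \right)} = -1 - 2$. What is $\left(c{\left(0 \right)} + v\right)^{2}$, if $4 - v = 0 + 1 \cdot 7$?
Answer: $\frac{400}{9} \approx 44.444$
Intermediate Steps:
$v = -3$ ($v = 4 - \left(0 + 1 \cdot 7\right) = 4 - \left(0 + 7\right) = 4 - 7 = -3$)
$c{\left(u \right)} = - \frac{11}{3}$ ($c{\left(u \right)} = - \frac{8}{3} + \frac{-1 - 2}{3} = - \frac{8}{3} + \frac{1}{3} \left(-3\right) = - \frac{8}{3} - 1 = - \frac{11}{3}$)
$\left(c{\left(0 \right)} + v\right)^{2} = \left(- \frac{11}{3} - 3\right)^{2} = \left(- \frac{20}{3}\right)^{2} = \frac{400}{9}$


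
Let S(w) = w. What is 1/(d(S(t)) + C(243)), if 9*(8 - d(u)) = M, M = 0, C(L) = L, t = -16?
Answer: 1/251 ≈ 0.0039841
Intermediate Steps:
d(u) = 8 (d(u) = 8 - ⅑*0 = 8 + 0 = 8)
1/(d(S(t)) + C(243)) = 1/(8 + 243) = 1/251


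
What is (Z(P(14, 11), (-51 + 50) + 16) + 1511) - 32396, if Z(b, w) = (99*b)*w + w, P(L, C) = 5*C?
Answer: 50805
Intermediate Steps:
Z(b, w) = w + 99*b*w (Z(b, w) = 99*b*w + w = w + 99*b*w)
(Z(P(14, 11), (-51 + 50) + 16) + 1511) - 32396 = (((-51 + 50) + 16)*(1 + 99*(5*11)) + 1511) - 32396 = ((-1 + 16)*(1 + 99*55) + 1511) - 32396 = (15*(1 + 5445) + 1511) - 32396 = (15*5446 + 1511) - 32396 = (81690 + 1511) - 32396 = 83201 - 32396 = 50805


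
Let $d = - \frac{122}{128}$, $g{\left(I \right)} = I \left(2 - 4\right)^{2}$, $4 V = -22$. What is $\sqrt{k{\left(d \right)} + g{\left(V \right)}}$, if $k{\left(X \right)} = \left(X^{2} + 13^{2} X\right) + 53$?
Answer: $\frac{i \sqrt{529079}}{64} \approx 11.365 i$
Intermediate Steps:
$V = - \frac{11}{2}$ ($V = \frac{1}{4} \left(-22\right) = - \frac{11}{2} \approx -5.5$)
$g{\left(I \right)} = 4 I$ ($g{\left(I \right)} = I \left(-2\right)^{2} = I 4 = 4 I$)
$d = - \frac{61}{64}$ ($d = \left(-122\right) \frac{1}{128} = - \frac{61}{64} \approx -0.95313$)
$k{\left(X \right)} = 53 + X^{2} + 169 X$ ($k{\left(X \right)} = \left(X^{2} + 169 X\right) + 53 = 53 + X^{2} + 169 X$)
$\sqrt{k{\left(d \right)} + g{\left(V \right)}} = \sqrt{\left(53 + \left(- \frac{61}{64}\right)^{2} + 169 \left(- \frac{61}{64}\right)\right) + 4 \left(- \frac{11}{2}\right)} = \sqrt{\left(53 + \frac{3721}{4096} - \frac{10309}{64}\right) - 22} = \sqrt{- \frac{438967}{4096} - 22} = \sqrt{- \frac{529079}{4096}} = \frac{i \sqrt{529079}}{64}$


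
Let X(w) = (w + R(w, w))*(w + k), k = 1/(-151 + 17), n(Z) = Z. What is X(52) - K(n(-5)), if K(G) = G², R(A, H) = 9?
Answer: 421637/134 ≈ 3146.5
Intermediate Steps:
k = -1/134 (k = 1/(-134) = -1/134 ≈ -0.0074627)
X(w) = (9 + w)*(-1/134 + w) (X(w) = (w + 9)*(w - 1/134) = (9 + w)*(-1/134 + w))
X(52) - K(n(-5)) = (-9/134 + 52² + (1205/134)*52) - 1*(-5)² = (-9/134 + 2704 + 31330/67) - 1*25 = 424987/134 - 25 = 421637/134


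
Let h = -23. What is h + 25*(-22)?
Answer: -573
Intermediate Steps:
h + 25*(-22) = -23 + 25*(-22) = -23 - 550 = -573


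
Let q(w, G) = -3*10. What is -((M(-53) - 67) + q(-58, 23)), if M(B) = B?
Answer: 150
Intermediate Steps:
q(w, G) = -30
-((M(-53) - 67) + q(-58, 23)) = -((-53 - 67) - 30) = -(-120 - 30) = -1*(-150) = 150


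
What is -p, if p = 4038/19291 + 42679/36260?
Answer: -19790581/14275340 ≈ -1.3863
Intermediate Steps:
p = 19790581/14275340 (p = 4038*(1/19291) + 42679*(1/36260) = 4038/19291 + 871/740 = 19790581/14275340 ≈ 1.3863)
-p = -1*19790581/14275340 = -19790581/14275340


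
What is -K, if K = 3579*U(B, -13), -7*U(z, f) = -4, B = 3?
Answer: -14316/7 ≈ -2045.1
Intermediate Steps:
U(z, f) = 4/7 (U(z, f) = -1/7*(-4) = 4/7)
K = 14316/7 (K = 3579*(4/7) = 14316/7 ≈ 2045.1)
-K = -1*14316/7 = -14316/7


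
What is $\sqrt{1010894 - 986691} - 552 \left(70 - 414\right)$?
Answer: $189888 + \sqrt{24203} \approx 1.9004 \cdot 10^{5}$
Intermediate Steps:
$\sqrt{1010894 - 986691} - 552 \left(70 - 414\right) = \sqrt{24203} - 552 \left(-344\right) = \sqrt{24203} - -189888 = \sqrt{24203} + 189888 = 189888 + \sqrt{24203}$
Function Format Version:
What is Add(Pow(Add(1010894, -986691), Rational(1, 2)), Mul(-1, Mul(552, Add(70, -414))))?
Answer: Add(189888, Pow(24203, Rational(1, 2))) ≈ 1.9004e+5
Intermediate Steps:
Add(Pow(Add(1010894, -986691), Rational(1, 2)), Mul(-1, Mul(552, Add(70, -414)))) = Add(Pow(24203, Rational(1, 2)), Mul(-1, Mul(552, -344))) = Add(Pow(24203, Rational(1, 2)), Mul(-1, -189888)) = Add(Pow(24203, Rational(1, 2)), 189888) = Add(189888, Pow(24203, Rational(1, 2)))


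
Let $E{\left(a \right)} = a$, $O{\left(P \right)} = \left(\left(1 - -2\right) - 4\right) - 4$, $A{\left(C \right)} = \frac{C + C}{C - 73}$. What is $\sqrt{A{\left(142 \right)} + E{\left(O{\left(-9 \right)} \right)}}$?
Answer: $\frac{i \sqrt{4209}}{69} \approx 0.94024 i$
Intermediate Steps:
$A{\left(C \right)} = \frac{2 C}{-73 + C}$
$O{\left(P \right)} = -5$ ($O{\left(P \right)} = \left(\left(1 + 2\right) - 4\right) - 4 = \left(3 - 4\right) - 4 = -1 - 4 = -5$)
$\sqrt{A{\left(142 \right)} + E{\left(O{\left(-9 \right)} \right)}} = \sqrt{2 \cdot 142 \frac{1}{-73 + 142} - 5} = \sqrt{2 \cdot 142 \cdot \frac{1}{69} - 5} = \sqrt{\frac{284}{69} - 5} = \sqrt{- \frac{61}{69}} = \frac{i \sqrt{4209}}{69}$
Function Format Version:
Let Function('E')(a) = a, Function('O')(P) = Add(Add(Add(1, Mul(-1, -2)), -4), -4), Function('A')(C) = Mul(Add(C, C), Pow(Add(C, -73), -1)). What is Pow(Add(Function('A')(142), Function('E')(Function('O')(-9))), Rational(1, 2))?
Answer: Mul(Rational(1, 69), I, Pow(4209, Rational(1, 2))) ≈ Mul(0.94024, I)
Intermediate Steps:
Function('A')(C) = Mul(2, C, Pow(Add(-73, C), -1)) (Function('A')(C) = Mul(Mul(2, C), Pow(Add(-73, C), -1)) = Mul(2, C, Pow(Add(-73, C), -1)))
Function('O')(P) = -5 (Function('O')(P) = Add(Add(Add(1, 2), -4), -4) = Add(Add(3, -4), -4) = Add(-1, -4) = -5)
Pow(Add(Function('A')(142), Function('E')(Function('O')(-9))), Rational(1, 2)) = Pow(Add(Mul(2, 142, Pow(Add(-73, 142), -1)), -5), Rational(1, 2)) = Pow(Add(Mul(2, 142, Pow(69, -1)), -5), Rational(1, 2)) = Pow(Add(Mul(2, 142, Rational(1, 69)), -5), Rational(1, 2)) = Pow(Add(Rational(284, 69), -5), Rational(1, 2)) = Pow(Rational(-61, 69), Rational(1, 2)) = Mul(Rational(1, 69), I, Pow(4209, Rational(1, 2)))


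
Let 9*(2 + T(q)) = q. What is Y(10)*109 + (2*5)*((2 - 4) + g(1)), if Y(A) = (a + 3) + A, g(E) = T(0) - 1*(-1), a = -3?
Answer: 1060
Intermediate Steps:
T(q) = -2 + q/9
g(E) = -1 (g(E) = (-2 + (⅑)*0) - 1*(-1) = (-2 + 0) + 1 = -2 + 1 = -1)
Y(A) = A (Y(A) = (-3 + 3) + A = 0 + A = A)
Y(10)*109 + (2*5)*((2 - 4) + g(1)) = 10*109 + (2*5)*((2 - 4) - 1) = 1090 + 10*(-2 - 1) = 1090 + 10*(-3) = 1090 - 30 = 1060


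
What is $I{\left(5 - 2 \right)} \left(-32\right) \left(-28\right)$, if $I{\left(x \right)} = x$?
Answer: $2688$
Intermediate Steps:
$I{\left(5 - 2 \right)} \left(-32\right) \left(-28\right) = \left(5 - 2\right) \left(-32\right) \left(-28\right) = 3 \left(-32\right) \left(-28\right) = \left(-96\right) \left(-28\right) = 2688$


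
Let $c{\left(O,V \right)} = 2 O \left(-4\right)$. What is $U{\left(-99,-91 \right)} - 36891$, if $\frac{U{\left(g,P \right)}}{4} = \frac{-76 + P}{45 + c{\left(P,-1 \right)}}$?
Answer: $- \frac{28517411}{773} \approx -36892.0$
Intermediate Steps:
$c{\left(O,V \right)} = - 8 O$
$U{\left(g,P \right)} = \frac{4 \left(-76 + P\right)}{45 - 8 P}$ ($U{\left(g,P \right)} = 4 \frac{-76 + P}{45 - 8 P} = \frac{4 \left(-76 + P\right)}{45 - 8 P}$)
$U{\left(-99,-91 \right)} - 36891 = \frac{4 \left(76 - -91\right)}{-45 + 8 \left(-91\right)} - 36891 = \frac{4 \left(76 + 91\right)}{-45 - 728} - 36891 = 4 \frac{1}{-773} \cdot 167 - 36891 = 4 \left(- \frac{1}{773}\right) 167 - 36891 = - \frac{668}{773} - 36891 = - \frac{28517411}{773}$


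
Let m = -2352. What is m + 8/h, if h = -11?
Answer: -25880/11 ≈ -2352.7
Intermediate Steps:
m + 8/h = -2352 + 8/(-11) = -2352 + 8*(-1/11) = -2352 - 8/11 = -25880/11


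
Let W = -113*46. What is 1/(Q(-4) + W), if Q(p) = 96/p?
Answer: -1/5222 ≈ -0.00019150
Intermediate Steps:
W = -5198
1/(Q(-4) + W) = 1/(96/(-4) - 5198) = 1/(96*(-1/4) - 5198) = 1/(-24 - 5198) = 1/(-5222) = -1/5222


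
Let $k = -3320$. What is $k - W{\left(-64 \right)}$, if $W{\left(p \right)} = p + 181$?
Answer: $-3437$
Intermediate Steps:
$W{\left(p \right)} = 181 + p$
$k - W{\left(-64 \right)} = -3320 - \left(181 - 64\right) = -3320 - 117 = -3437$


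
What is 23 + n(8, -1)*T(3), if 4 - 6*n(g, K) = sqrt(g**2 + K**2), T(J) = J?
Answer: 25 - sqrt(65)/2 ≈ 20.969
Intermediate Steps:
n(g, K) = 2/3 - sqrt(K**2 + g**2)/6 (n(g, K) = 2/3 - sqrt(g**2 + K**2)/6 = 2/3 - sqrt(K**2 + g**2)/6)
23 + n(8, -1)*T(3) = 23 + (2/3 - sqrt((-1)**2 + 8**2)/6)*3 = 23 + (2/3 - sqrt(1 + 64)/6)*3 = 23 + (2/3 - sqrt(65)/6)*3 = 23 + (2 - sqrt(65)/2) = 25 - sqrt(65)/2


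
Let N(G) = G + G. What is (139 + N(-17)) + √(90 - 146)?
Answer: 105 + 2*I*√14 ≈ 105.0 + 7.4833*I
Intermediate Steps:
N(G) = 2*G
(139 + N(-17)) + √(90 - 146) = (139 + 2*(-17)) + √(90 - 146) = (139 - 34) + √(-56) = 105 + 2*I*√14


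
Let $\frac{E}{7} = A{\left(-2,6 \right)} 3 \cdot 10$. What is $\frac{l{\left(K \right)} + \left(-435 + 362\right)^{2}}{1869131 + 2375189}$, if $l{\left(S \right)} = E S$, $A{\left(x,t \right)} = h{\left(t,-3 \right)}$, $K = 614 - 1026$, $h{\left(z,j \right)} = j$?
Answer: $\frac{264889}{4244320} \approx 0.06241$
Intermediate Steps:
$K = -412$
$A{\left(x,t \right)} = -3$
$E = -630$ ($E = 7 \left(-3\right) 3 \cdot 10 = 7 \left(\left(-9\right) 10\right) = 7 \left(-90\right) = -630$)
$l{\left(S \right)} = - 630 S$
$\frac{l{\left(K \right)} + \left(-435 + 362\right)^{2}}{1869131 + 2375189} = \frac{\left(-630\right) \left(-412\right) + \left(-435 + 362\right)^{2}}{1869131 + 2375189} = \frac{259560 + \left(-73\right)^{2}}{4244320} = \left(259560 + 5329\right) \frac{1}{4244320} = 264889 \cdot \frac{1}{4244320} = \frac{264889}{4244320}$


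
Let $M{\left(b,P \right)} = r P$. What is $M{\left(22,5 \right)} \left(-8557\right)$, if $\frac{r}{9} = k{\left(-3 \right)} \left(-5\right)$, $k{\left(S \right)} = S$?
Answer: $-5775975$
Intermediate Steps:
$r = 135$ ($r = 9 \left(\left(-3\right) \left(-5\right)\right) = 9 \cdot 15 = 135$)
$M{\left(b,P \right)} = 135 P$
$M{\left(22,5 \right)} \left(-8557\right) = 135 \cdot 5 \left(-8557\right) = 675 \left(-8557\right) = -5775975$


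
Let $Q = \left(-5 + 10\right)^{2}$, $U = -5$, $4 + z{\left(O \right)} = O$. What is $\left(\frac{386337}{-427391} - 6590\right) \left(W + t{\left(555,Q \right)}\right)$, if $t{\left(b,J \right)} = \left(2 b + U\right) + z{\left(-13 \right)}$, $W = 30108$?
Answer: $- \frac{87875794870292}{427391} \approx -2.0561 \cdot 10^{8}$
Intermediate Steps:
$z{\left(O \right)} = -4 + O$
$Q = 25$ ($Q = 5^{2} = 25$)
$t{\left(b,J \right)} = -22 + 2 b$ ($t{\left(b,J \right)} = \left(2 b - 5\right) - 17 = \left(-5 + 2 b\right) - 17 = -22 + 2 b$)
$\left(\frac{386337}{-427391} - 6590\right) \left(W + t{\left(555,Q \right)}\right) = \left(\frac{386337}{-427391} - 6590\right) \left(30108 + \left(-22 + 2 \cdot 555\right)\right) = \left(386337 \left(- \frac{1}{427391}\right) - 6590\right) \left(30108 + \left(-22 + 1110\right)\right) = \left(- \frac{386337}{427391} - 6590\right) \left(30108 + 1088\right) = \left(- \frac{2816893027}{427391}\right) 31196 = - \frac{87875794870292}{427391}$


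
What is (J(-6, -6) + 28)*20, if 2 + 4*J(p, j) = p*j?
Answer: 730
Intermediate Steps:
J(p, j) = -½ + j*p/4 (J(p, j) = -½ + (p*j)/4 = -½ + (j*p)/4 = -½ + j*p/4)
(J(-6, -6) + 28)*20 = ((-½ + (¼)*(-6)*(-6)) + 28)*20 = ((-½ + 9) + 28)*20 = (17/2 + 28)*20 = (73/2)*20 = 730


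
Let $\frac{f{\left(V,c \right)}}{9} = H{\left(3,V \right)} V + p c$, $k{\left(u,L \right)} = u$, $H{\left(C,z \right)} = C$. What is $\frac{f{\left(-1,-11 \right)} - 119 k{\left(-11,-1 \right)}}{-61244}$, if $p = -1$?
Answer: $- \frac{1381}{61244} \approx -0.022549$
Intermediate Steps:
$f{\left(V,c \right)} = - 9 c + 27 V$ ($f{\left(V,c \right)} = 9 \left(3 V - c\right) = 9 \left(- c + 3 V\right) = - 9 c + 27 V$)
$\frac{f{\left(-1,-11 \right)} - 119 k{\left(-11,-1 \right)}}{-61244} = \frac{\left(\left(-9\right) \left(-11\right) + 27 \left(-1\right)\right) - -1309}{-61244} = \left(\left(99 - 27\right) + 1309\right) \left(- \frac{1}{61244}\right) = \left(72 + 1309\right) \left(- \frac{1}{61244}\right) = 1381 \left(- \frac{1}{61244}\right) = - \frac{1381}{61244}$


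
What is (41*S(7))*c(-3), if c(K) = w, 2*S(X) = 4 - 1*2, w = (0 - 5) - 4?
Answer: -369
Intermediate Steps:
w = -9 (w = -5 - 4 = -9)
S(X) = 1 (S(X) = (4 - 1*2)/2 = (4 - 2)/2 = (½)*2 = 1)
c(K) = -9
(41*S(7))*c(-3) = (41*1)*(-9) = 41*(-9) = -369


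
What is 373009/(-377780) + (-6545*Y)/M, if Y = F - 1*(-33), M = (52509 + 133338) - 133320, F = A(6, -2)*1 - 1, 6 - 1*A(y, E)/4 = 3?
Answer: -9875856011/1526434620 ≈ -6.4699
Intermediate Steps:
A(y, E) = 12 (A(y, E) = 24 - 4*3 = 24 - 12 = 12)
F = 11 (F = 12*1 - 1 = 12 - 1 = 11)
M = 52527 (M = 185847 - 133320 = 52527)
Y = 44 (Y = 11 - 1*(-33) = 11 + 33 = 44)
373009/(-377780) + (-6545*Y)/M = 373009/(-377780) - 6545*44/52527 = 373009*(-1/377780) - 287980*1/52527 = -28693/29060 - 287980/52527 = -9875856011/1526434620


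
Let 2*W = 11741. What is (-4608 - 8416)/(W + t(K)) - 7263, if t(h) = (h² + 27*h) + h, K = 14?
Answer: -93842219/12917 ≈ -7265.0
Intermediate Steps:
W = 11741/2 (W = (½)*11741 = 11741/2 ≈ 5870.5)
t(h) = h² + 28*h
(-4608 - 8416)/(W + t(K)) - 7263 = (-4608 - 8416)/(11741/2 + 14*(28 + 14)) - 7263 = -13024/(11741/2 + 14*42) - 7263 = -13024/(11741/2 + 588) - 7263 = -13024/12917/2 - 7263 = -13024*2/12917 - 7263 = -26048/12917 - 7263 = -93842219/12917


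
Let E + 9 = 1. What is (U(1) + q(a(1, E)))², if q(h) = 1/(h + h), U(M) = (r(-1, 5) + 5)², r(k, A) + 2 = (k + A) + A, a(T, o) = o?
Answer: 5303809/256 ≈ 20718.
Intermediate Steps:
E = -8 (E = -9 + 1 = -8)
r(k, A) = -2 + k + 2*A (r(k, A) = -2 + ((k + A) + A) = -2 + ((A + k) + A) = -2 + (k + 2*A) = -2 + k + 2*A)
U(M) = 144 (U(M) = ((-2 - 1 + 2*5) + 5)² = ((-2 - 1 + 10) + 5)² = (7 + 5)² = 12² = 144)
q(h) = 1/(2*h)
(U(1) + q(a(1, E)))² = (144 + (½)/(-8))² = (144 + (½)*(-⅛))² = (144 - 1/16)² = (2303/16)² = 5303809/256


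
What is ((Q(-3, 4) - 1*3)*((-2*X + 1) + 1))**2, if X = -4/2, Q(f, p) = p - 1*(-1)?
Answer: 144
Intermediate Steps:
Q(f, p) = 1 + p (Q(f, p) = p + 1 = 1 + p)
X = -2 (X = -4*1/2 = -2)
((Q(-3, 4) - 1*3)*((-2*X + 1) + 1))**2 = (((1 + 4) - 1*3)*((-2*(-2) + 1) + 1))**2 = ((5 - 3)*((4 + 1) + 1))**2 = (2*(5 + 1))**2 = (2*6)**2 = 12**2 = 144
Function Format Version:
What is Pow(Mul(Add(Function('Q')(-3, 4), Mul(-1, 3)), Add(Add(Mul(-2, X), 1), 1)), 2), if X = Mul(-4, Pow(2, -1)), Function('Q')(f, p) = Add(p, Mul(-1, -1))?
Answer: 144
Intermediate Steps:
Function('Q')(f, p) = Add(1, p) (Function('Q')(f, p) = Add(p, 1) = Add(1, p))
X = -2 (X = Mul(-4, Rational(1, 2)) = -2)
Pow(Mul(Add(Function('Q')(-3, 4), Mul(-1, 3)), Add(Add(Mul(-2, X), 1), 1)), 2) = Pow(Mul(Add(Add(1, 4), Mul(-1, 3)), Add(Add(Mul(-2, -2), 1), 1)), 2) = Pow(Mul(Add(5, -3), Add(Add(4, 1), 1)), 2) = Pow(Mul(2, Add(5, 1)), 2) = Pow(Mul(2, 6), 2) = Pow(12, 2) = 144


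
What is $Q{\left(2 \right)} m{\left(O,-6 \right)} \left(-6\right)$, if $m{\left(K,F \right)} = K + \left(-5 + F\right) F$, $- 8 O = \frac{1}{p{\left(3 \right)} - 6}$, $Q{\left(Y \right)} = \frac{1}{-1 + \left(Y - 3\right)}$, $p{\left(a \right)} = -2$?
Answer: $\frac{12675}{64} \approx 198.05$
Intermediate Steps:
$Q{\left(Y \right)} = \frac{1}{-4 + Y}$ ($Q{\left(Y \right)} = \frac{1}{-1 + \left(-3 + Y\right)} = \frac{1}{-4 + Y}$)
$O = \frac{1}{64}$ ($O = - \frac{1}{8 \left(-2 - 6\right)} = - \frac{1}{8 \left(-8\right)} = \left(- \frac{1}{8}\right) \left(- \frac{1}{8}\right) = \frac{1}{64} \approx 0.015625$)
$m{\left(K,F \right)} = K + F \left(-5 + F\right)$
$Q{\left(2 \right)} m{\left(O,-6 \right)} \left(-6\right) = \frac{\frac{1}{64} + \left(-6\right)^{2} - -30}{-4 + 2} \left(-6\right) = \frac{\frac{1}{64} + 36 + 30}{-2} \left(-6\right) = \left(- \frac{1}{2}\right) \frac{4225}{64} \left(-6\right) = \left(- \frac{4225}{128}\right) \left(-6\right) = \frac{12675}{64}$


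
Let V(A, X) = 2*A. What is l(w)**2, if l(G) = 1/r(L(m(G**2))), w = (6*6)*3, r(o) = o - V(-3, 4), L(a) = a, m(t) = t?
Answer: 1/136188900 ≈ 7.3427e-9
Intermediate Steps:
r(o) = 6 + o (r(o) = o - 2*(-3) = o - 1*(-6) = o + 6 = 6 + o)
w = 108 (w = 36*3 = 108)
l(G) = 1/(6 + G**2)
l(w)**2 = (1/(6 + 108**2))**2 = (1/(6 + 11664))**2 = (1/11670)**2 = 1/136188900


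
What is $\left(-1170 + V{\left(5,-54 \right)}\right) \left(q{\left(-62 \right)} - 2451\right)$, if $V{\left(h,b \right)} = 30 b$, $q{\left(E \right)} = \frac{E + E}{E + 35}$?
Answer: $\frac{20476430}{3} \approx 6.8255 \cdot 10^{6}$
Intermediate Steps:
$q{\left(E \right)} = \frac{2 E}{35 + E}$
$\left(-1170 + V{\left(5,-54 \right)}\right) \left(q{\left(-62 \right)} - 2451\right) = \left(-1170 + 30 \left(-54\right)\right) \left(2 \left(-62\right) \frac{1}{35 - 62} - 2451\right) = \left(-1170 - 1620\right) \left(2 \left(-62\right) \frac{1}{-27} - 2451\right) = - 2790 \left(2 \left(-62\right) \left(- \frac{1}{27}\right) - 2451\right) = - 2790 \left(\frac{124}{27} - 2451\right) = \left(-2790\right) \left(- \frac{66053}{27}\right) = \frac{20476430}{3}$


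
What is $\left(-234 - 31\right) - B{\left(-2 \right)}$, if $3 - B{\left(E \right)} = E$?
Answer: $-270$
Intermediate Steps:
$B{\left(E \right)} = 3 - E$
$\left(-234 - 31\right) - B{\left(-2 \right)} = \left(-234 - 31\right) - \left(3 - -2\right) = \left(-234 - 31\right) - \left(3 + 2\right) = -265 - 5 = -270$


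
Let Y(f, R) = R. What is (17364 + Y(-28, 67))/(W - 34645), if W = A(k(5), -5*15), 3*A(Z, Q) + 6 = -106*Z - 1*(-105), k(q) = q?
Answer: -52293/104366 ≈ -0.50105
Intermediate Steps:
A(Z, Q) = 33 - 106*Z/3 (A(Z, Q) = -2 + (-106*Z - 1*(-105))/3 = -2 + (-106*Z + 105)/3 = -2 + (105 - 106*Z)/3 = -2 + (35 - 106*Z/3) = 33 - 106*Z/3)
W = -431/3 (W = 33 - 106/3*5 = 33 - 530/3 = -431/3 ≈ -143.67)
(17364 + Y(-28, 67))/(W - 34645) = (17364 + 67)/(-431/3 - 34645) = 17431/(-104366/3) = 17431*(-3/104366) = -52293/104366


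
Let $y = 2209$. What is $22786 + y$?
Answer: $24995$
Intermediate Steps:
$22786 + y = 22786 + 2209 = 24995$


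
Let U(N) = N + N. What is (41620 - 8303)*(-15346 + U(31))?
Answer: -509217028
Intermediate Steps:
U(N) = 2*N
(41620 - 8303)*(-15346 + U(31)) = (41620 - 8303)*(-15346 + 2*31) = 33317*(-15346 + 62) = 33317*(-15284) = -509217028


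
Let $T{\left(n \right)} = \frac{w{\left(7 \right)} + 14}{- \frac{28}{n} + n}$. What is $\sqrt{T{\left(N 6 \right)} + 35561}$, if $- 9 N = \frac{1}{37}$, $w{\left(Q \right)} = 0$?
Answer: $\frac{\sqrt{264516032054618}}{86246} \approx 188.58$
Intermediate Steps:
$N = - \frac{1}{333}$ ($N = - \frac{1}{9 \cdot 37} = \left(- \frac{1}{9}\right) \frac{1}{37} = - \frac{1}{333} \approx -0.003003$)
$T{\left(n \right)} = \frac{14}{n - \frac{28}{n}}$ ($T{\left(n \right)} = \frac{0 + 14}{- \frac{28}{n} + n} = \frac{14}{n - \frac{28}{n}}$)
$\sqrt{T{\left(N 6 \right)} + 35561} = \sqrt{\frac{14 \left(\left(- \frac{1}{333}\right) 6\right)}{-28 + \left(\left(- \frac{1}{333}\right) 6\right)^{2}} + 35561} = \sqrt{14 \left(- \frac{2}{111}\right) \frac{1}{-28 + \left(- \frac{2}{111}\right)^{2}} + 35561} = \sqrt{14 \left(- \frac{2}{111}\right) \frac{1}{-28 + \frac{4}{12321}} + 35561} = \sqrt{14 \left(- \frac{2}{111}\right) \frac{1}{- \frac{344984}{12321}} + 35561} = \sqrt{14 \left(- \frac{2}{111}\right) \left(- \frac{12321}{344984}\right) + 35561} = \sqrt{\frac{777}{86246} + 35561} = \sqrt{\frac{3066994783}{86246}} = \frac{\sqrt{264516032054618}}{86246}$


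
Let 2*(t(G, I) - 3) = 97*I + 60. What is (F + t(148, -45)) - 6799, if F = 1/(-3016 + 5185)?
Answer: -38818591/4338 ≈ -8948.5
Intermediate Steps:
t(G, I) = 33 + 97*I/2 (t(G, I) = 3 + (97*I + 60)/2 = 3 + (60 + 97*I)/2 = 3 + (30 + 97*I/2) = 33 + 97*I/2)
F = 1/2169 ≈ 0.00046104
(F + t(148, -45)) - 6799 = (1/2169 + (33 + (97/2)*(-45))) - 6799 = (1/2169 + (33 - 4365/2)) - 6799 = (1/2169 - 4299/2) - 6799 = -9324529/4338 - 6799 = -38818591/4338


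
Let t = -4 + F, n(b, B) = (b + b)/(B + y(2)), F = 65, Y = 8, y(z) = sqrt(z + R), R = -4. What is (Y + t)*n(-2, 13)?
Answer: -1196/57 + 92*I*sqrt(2)/57 ≈ -20.982 + 2.2826*I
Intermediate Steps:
y(z) = sqrt(-4 + z) (y(z) = sqrt(z - 4) = sqrt(-4 + z))
n(b, B) = 2*b/(B + I*sqrt(2)) (n(b, B) = (b + b)/(B + sqrt(-4 + 2)) = (2*b)/(B + sqrt(-2)) = (2*b)/(B + I*sqrt(2)) = 2*b/(B + I*sqrt(2)))
t = 61 (t = -4 + 65 = 61)
(Y + t)*n(-2, 13) = (8 + 61)*(2*(-2)/(13 + I*sqrt(2))) = 69*(-4/(13 + I*sqrt(2))) = -276/(13 + I*sqrt(2))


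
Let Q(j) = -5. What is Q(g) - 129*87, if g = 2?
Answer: -11228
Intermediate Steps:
Q(g) - 129*87 = -5 - 129*87 = -5 - 11223 = -11228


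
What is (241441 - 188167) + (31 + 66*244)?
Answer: 69409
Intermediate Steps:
(241441 - 188167) + (31 + 66*244) = 53274 + (31 + 16104) = 53274 + 16135 = 69409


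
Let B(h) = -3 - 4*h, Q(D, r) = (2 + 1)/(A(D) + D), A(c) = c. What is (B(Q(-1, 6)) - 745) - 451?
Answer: -1193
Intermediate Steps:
Q(D, r) = 3/(2*D) (Q(D, r) = (2 + 1)/(D + D) = 3/((2*D)) = 3*(1/(2*D)) = 3/(2*D))
(B(Q(-1, 6)) - 745) - 451 = ((-3 - 6/(-1)) - 745) - 451 = ((-3 - 6*(-1)) - 745) - 451 = ((-3 - 4*(-3/2)) - 745) - 451 = ((-3 + 6) - 745) - 451 = (3 - 745) - 451 = -742 - 451 = -1193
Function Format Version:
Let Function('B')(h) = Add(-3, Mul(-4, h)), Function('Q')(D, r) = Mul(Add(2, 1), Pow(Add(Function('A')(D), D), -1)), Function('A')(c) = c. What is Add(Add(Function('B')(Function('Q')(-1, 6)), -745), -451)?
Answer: -1193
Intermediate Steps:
Function('Q')(D, r) = Mul(Rational(3, 2), Pow(D, -1)) (Function('Q')(D, r) = Mul(Add(2, 1), Pow(Add(D, D), -1)) = Mul(3, Pow(Mul(2, D), -1)) = Mul(3, Mul(Rational(1, 2), Pow(D, -1))) = Mul(Rational(3, 2), Pow(D, -1)))
Add(Add(Function('B')(Function('Q')(-1, 6)), -745), -451) = Add(Add(Add(-3, Mul(-4, Mul(Rational(3, 2), Pow(-1, -1)))), -745), -451) = Add(Add(Add(-3, Mul(-4, Mul(Rational(3, 2), -1))), -745), -451) = Add(Add(Add(-3, Mul(-4, Rational(-3, 2))), -745), -451) = Add(Add(Add(-3, 6), -745), -451) = Add(Add(3, -745), -451) = Add(-742, -451) = -1193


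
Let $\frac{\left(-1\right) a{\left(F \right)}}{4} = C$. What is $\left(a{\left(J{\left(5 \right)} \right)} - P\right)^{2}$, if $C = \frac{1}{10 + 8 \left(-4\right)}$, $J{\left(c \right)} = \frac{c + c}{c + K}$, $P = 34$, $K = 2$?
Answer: $\frac{138384}{121} \approx 1143.7$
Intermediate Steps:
$J{\left(c \right)} = \frac{2 c}{2 + c}$ ($J{\left(c \right)} = \frac{c + c}{c + 2} = \frac{2 c}{2 + c}$)
$C = - \frac{1}{22}$ ($C = \frac{1}{10 - 32} = \frac{1}{-22} = - \frac{1}{22} \approx -0.045455$)
$a{\left(F \right)} = \frac{2}{11}$ ($a{\left(F \right)} = \left(-4\right) \left(- \frac{1}{22}\right) = \frac{2}{11}$)
$\left(a{\left(J{\left(5 \right)} \right)} - P\right)^{2} = \left(\frac{2}{11} - 34\right)^{2} = \left(- \frac{372}{11}\right)^{2} = \frac{138384}{121}$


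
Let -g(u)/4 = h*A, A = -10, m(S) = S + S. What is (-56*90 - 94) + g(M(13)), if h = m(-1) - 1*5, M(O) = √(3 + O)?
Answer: -5414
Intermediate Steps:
m(S) = 2*S
h = -7 (h = 2*(-1) - 1*5 = -2 - 5 = -7)
g(u) = -280 (g(u) = -(-28)*(-10) = -4*70 = -280)
(-56*90 - 94) + g(M(13)) = (-56*90 - 94) - 280 = (-5040 - 94) - 280 = -5134 - 280 = -5414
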